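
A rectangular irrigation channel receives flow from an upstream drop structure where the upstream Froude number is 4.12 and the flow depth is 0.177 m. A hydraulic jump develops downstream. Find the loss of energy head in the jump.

Fr₁ = 4.12 (given).
From the momentum equation for a rectangular channel, y₂/y₁ = ½[√(1 + 8Fr₁²) − 1] = ½[√136.8 − 1] = 5.35.
y₂ = 5.35 × 0.177 = 0.947 m.
V₁ = Fr₁·√(g·y₁) = 4.12×√(9.81×0.177) = 5.43 m/s; q = V₁·y₁ = 0.961 m²/s. V₂ = q/y₂ = 0.961/0.947 = 1.02 m/s. E₁ = y₁ + V₁²/2g = 1.68 m; E₂ = y₂ + V₂²/2g = 0.999 m. ΔE = E₁ − E₂ = 0.680 m.

ΔE = 0.680 m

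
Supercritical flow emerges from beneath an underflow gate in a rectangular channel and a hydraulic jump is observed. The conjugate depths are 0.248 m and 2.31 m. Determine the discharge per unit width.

For a rectangular channel the momentum equation gives q² = ½·g·y₁·y₂·(y₁ + y₂) = ½×9.81×0.248×2.31×2.56 = 7.19.
q = √7.19 = 2.68 m²/s.

q = 2.68 m²/s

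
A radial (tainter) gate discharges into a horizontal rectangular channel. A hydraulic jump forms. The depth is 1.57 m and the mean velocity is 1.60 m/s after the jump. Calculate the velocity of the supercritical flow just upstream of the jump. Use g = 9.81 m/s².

V₁ = 6.08 m/s

Fr₂ = V₂/√(g·y₂) = 1.60/√(9.81×1.57) = 0.408.
Since the conjugate-depth ratio holds either way, y₁/y₂ = ½[√(1 + 8Fr₂²) − 1] = ½[√2.330 − 1] = 0.263.
y₁ = 0.263 × 1.57 = 0.413 m.
V₁ = q/y₁ = 2.51/0.413 = 6.08 m/s.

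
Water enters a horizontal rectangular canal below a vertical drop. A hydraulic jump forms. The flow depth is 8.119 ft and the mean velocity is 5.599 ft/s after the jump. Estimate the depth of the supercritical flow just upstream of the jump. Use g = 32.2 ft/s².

y₁ = 1.623 ft

Fr₂ = V₂/√(g·y₂) = 5.599/√(32.2×8.119) = 0.3463.
Applying the sequent-depth relation in reverse, y₁/y₂ = ½[√(1 + 8Fr₂²) − 1] = ½[√1.9593 − 1] = 0.1999.
y₁ = 0.1999 × 8.119 = 1.623 ft.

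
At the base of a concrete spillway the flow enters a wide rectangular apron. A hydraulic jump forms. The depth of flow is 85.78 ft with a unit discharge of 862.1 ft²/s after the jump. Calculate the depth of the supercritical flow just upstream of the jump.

y₁ = 5.872 ft

V₂ = q/y₂ = 862.1/85.78 = 10.05 ft/s; Fr₂ = V₂/√(g·y₂) = 0.1912.
From the momentum equation (using Fr₂), y₁/y₂ = ½[√(1 + 8Fr₂²) − 1] = ½[√1.2925 − 1] = 0.06845.
y₁ = 0.06845 × 85.78 = 5.872 ft.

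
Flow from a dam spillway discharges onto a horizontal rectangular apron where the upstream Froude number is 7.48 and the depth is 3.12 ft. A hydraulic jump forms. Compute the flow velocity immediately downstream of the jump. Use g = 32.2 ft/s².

V₂ = 7.43 ft/s

Fr₁ = 7.48 (given).
Bélanger equation: y₂/y₁ = ½[√(1 + 8Fr₁²) − 1] = ½[√448.6 − 1] = 10.1.
y₂ = 10.1 × 3.12 = 31.5 ft.
V₁ = Fr₁·√(g·y₁) = 7.48×√(32.2×3.12) = 75.0 ft/s; q = V₁·y₁ = 234 ft²/s.
V₂ = q/y₂ = 234/31.5 = 7.43 ft/s.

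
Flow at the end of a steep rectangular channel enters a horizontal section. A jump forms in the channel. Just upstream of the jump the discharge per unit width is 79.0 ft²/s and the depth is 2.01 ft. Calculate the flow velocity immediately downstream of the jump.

V₁ = q/y₁ = 79.0/2.01 = 39.3 ft/s. Fr₁ = V₁/√(g·y₁) = 39.3/√(32.2×2.01) = 4.89.
Bélanger equation: y₂/y₁ = ½[√(1 + 8Fr₁²) − 1] = ½[√191.9 − 1] = 6.43.
y₂ = 6.43 × 2.01 = 12.9 ft.
V₂ = q/y₂ = 79.0/12.9 = 6.12 ft/s.

V₂ = 6.12 ft/s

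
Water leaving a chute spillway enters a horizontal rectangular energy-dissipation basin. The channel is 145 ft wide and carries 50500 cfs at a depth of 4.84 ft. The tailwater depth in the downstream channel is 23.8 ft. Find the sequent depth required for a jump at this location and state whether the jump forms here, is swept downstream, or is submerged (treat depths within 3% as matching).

q = Q/b = 50500/145 = 348 ft²/s; V₁ = q/y₁ = 72.0 ft/s. Fr₁ = V₁/√(g·y₁) = 5.76.
From the momentum equation for a rectangular channel, y₂/y₁ = ½[√(1 + 8Fr₁²) − 1] = ½[√266.8 − 1] = 7.67.
y₂ = 7.67 × 4.84 = 37.1 ft.
Tailwater y_tw = 23.8 ft: y_tw < y₂, so the jump is swept downstream.

y₂ = 37.1 ft; the jump is swept downstream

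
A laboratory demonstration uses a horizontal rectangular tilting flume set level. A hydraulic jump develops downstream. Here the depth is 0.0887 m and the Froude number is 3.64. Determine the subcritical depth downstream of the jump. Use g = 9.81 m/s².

Fr₁ = 3.64 (given).
From the momentum equation for a rectangular channel, y₂/y₁ = ½[√(1 + 8Fr₁²) − 1] = ½[√107.0 − 1] = 4.67.
y₂ = 4.67 × 0.0887 = 0.414 m.

y₂ = 0.414 m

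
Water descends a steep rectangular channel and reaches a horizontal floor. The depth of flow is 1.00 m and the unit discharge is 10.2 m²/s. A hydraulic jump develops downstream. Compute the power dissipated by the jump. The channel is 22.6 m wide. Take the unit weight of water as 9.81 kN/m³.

V₁ = q/y₁ = 10.2/1.00 = 10.2 m/s. Fr₁ = V₁/√(g·y₁) = 10.2/√(9.81×1.00) = 3.26.
Sequent-depth ratio: y₂/y₁ = ½[√(1 + 8Fr₁²) − 1] = ½[√85.84 − 1] = 4.13.
y₂ = 4.13 × 1.00 = 4.13 m.
V₂ = q/y₂ = 10.2/4.13 = 2.47 m/s. E₁ = y₁ + V₁²/2g = 6.30 m; E₂ = y₂ + V₂²/2g = 4.44 m. ΔE = E₁ − E₂ = 1.86 m.
Q = q·b = 10.2 × 22.6 = 231 m³/s. P = γ·Q·ΔE = 9.81 × 231 × 1.86 = 4205 kW.

P = 4205 kW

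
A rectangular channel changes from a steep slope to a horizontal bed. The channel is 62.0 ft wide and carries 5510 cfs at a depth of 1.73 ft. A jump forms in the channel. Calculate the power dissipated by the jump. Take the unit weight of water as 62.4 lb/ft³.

q = Q/b = 5510/62.0 = 88.9 ft²/s; V₁ = q/y₁ = 51.4 ft/s. Fr₁ = V₁/√(g·y₁) = 6.88.
Bélanger equation: y₂/y₁ = ½[√(1 + 8Fr₁²) − 1] = ½[√380.0 − 1] = 9.25.
y₂ = 9.25 × 1.73 = 16.0 ft.
Head loss: ΔE = (y₂ − y₁)³/(4y₁y₂) = (16.0 − 1.73)³/(4×1.73×16.0) = 2904/111 = 26.2 ft.
P = γ·Q·ΔE/550 = 62.4 × 5510 × 26.2 / 550 = 16398 hp.

P = 16398 hp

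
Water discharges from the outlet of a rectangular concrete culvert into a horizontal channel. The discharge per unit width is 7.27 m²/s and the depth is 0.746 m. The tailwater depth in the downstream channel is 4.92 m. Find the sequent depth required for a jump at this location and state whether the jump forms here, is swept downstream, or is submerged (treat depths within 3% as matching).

V₁ = q/y₁ = 7.27/0.746 = 9.75 m/s. Fr₁ = V₁/√(g·y₁) = 9.75/√(9.81×0.746) = 3.60.
Sequent-depth ratio: y₂/y₁ = ½[√(1 + 8Fr₁²) − 1] = ½[√104.8 − 1] = 4.62.
y₂ = 4.62 × 0.746 = 3.45 m.
Tailwater y_tw = 4.92 m: y_tw > y₂, so the jump is submerged.

y₂ = 3.45 m; the jump is submerged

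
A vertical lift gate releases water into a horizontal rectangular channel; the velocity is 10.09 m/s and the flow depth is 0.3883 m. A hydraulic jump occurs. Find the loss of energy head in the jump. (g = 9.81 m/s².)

Fr₁ = V₁/√(g·y₁) = 10.09/√(9.81×0.3883) = 5.170.
Sequent-depth ratio: y₂/y₁ = ½[√(1 + 8Fr₁²) − 1] = ½[√214.81 − 1] = 6.828.
y₂ = 6.828 × 0.3883 = 2.651 m.
q = V₁·y₁ = 10.09 × 0.3883 = 3.918 m²/s. V₂ = q/y₂ = 3.918/2.651 = 1.478 m/s. E₁ = y₁ + V₁²/2g = 5.577 m; E₂ = y₂ + V₂²/2g = 2.763 m. ΔE = E₁ − E₂ = 2.815 m.

ΔE = 2.815 m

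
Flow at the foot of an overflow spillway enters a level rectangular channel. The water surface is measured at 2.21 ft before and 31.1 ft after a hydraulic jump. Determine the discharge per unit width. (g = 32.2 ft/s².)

q = 192 ft²/s

For a rectangular channel the momentum equation gives q² = ½·g·y₁·y₂·(y₁ + y₂) = ½×32.2×2.21×31.1×33.3 = 36860.
q = √36860 = 192 ft²/s.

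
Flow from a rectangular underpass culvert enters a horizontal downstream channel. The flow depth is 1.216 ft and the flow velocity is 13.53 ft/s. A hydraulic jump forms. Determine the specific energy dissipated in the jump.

ΔE = 0.4778 ft

Fr₁ = V₁/√(g·y₁) = 13.53/√(32.2×1.216) = 2.162.
By Bélanger, y₂/y₁ = ½[√(1 + 8Fr₁²) − 1] = ½[√38.402 − 1] = 2.598.
y₂ = 2.598 × 1.216 = 3.160 ft.
Head loss: ΔE = (y₂ − y₁)³/(4y₁y₂) = (3.160 − 1.216)³/(4×1.216×3.160) = 7.344/15.37 = 0.4778 ft.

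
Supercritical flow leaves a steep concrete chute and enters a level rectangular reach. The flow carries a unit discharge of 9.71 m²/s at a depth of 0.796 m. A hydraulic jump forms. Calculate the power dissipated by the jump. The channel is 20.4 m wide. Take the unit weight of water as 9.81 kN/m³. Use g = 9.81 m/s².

V₁ = q/y₁ = 9.71/0.796 = 12.2 m/s. Fr₁ = V₁/√(g·y₁) = 12.2/√(9.81×0.796) = 4.37.
Bélanger equation: y₂/y₁ = ½[√(1 + 8Fr₁²) − 1] = ½[√153.4 − 1] = 5.69.
y₂ = 5.69 × 0.796 = 4.53 m.
V₂ = q/y₂ = 9.71/4.53 = 2.14 m/s. E₁ = y₁ + V₁²/2g = 8.38 m; E₂ = y₂ + V₂²/2g = 4.77 m. ΔE = E₁ − E₂ = 3.61 m.
Q = q·b = 9.71 × 20.4 = 198 m³/s. P = γ·Q·ΔE = 9.81 × 198 × 3.61 = 7023 kW.

P = 7023 kW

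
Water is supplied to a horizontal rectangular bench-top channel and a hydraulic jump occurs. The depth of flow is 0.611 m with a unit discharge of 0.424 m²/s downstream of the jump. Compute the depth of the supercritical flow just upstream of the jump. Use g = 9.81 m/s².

V₂ = q/y₂ = 0.424/0.611 = 0.694 m/s; Fr₂ = V₂/√(g·y₂) = 0.283.
Applying the sequent-depth relation in reverse, y₁/y₂ = ½[√(1 + 8Fr₂²) − 1] = ½[√1.643 − 1] = 0.141.
y₁ = 0.141 × 0.611 = 0.0861 m.

y₁ = 0.0861 m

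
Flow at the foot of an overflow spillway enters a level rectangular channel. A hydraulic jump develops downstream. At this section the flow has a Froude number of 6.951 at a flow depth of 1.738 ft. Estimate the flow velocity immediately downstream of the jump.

Fr₁ = 6.951 (given).
Sequent-depth ratio: y₂/y₁ = ½[√(1 + 8Fr₁²) − 1] = ½[√387.53 − 1] = 9.343.
y₂ = 9.343 × 1.738 = 16.24 ft.
V₁ = Fr₁·√(g·y₁) = 6.951×√(32.2×1.738) = 52.00 ft/s; q = V₁·y₁ = 90.38 ft²/s.
V₂ = q/y₂ = 90.38/16.24 = 5.566 ft/s.

V₂ = 5.566 ft/s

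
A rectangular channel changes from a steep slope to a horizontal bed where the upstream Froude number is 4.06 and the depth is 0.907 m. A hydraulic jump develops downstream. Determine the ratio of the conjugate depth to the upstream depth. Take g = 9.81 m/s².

y₂/y₁ = 5.26

Fr₁ = 4.06 (given).
Sequent-depth ratio: y₂/y₁ = ½[√(1 + 8Fr₁²) − 1] = ½[√132.9 − 1] = 5.26.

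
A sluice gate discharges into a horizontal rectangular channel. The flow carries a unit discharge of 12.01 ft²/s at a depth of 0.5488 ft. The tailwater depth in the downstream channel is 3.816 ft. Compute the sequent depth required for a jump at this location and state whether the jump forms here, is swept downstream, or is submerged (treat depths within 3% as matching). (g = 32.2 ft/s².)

V₁ = q/y₁ = 12.01/0.5488 = 21.88 ft/s. Fr₁ = V₁/√(g·y₁) = 21.88/√(32.2×0.5488) = 5.206.
Conjugate-depth relation: y₂/y₁ = ½[√(1 + 8Fr₁²) − 1] = ½[√217.81 − 1] = 6.879.
y₂ = 6.879 × 0.5488 = 3.775 ft.
Tailwater y_tw = 3.816 ft: y_tw ≈ y₂, so the jump forms here.

y₂ = 3.775 ft; the jump forms here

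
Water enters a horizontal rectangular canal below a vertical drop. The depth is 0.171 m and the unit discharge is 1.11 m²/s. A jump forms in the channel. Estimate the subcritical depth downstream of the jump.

y₂ = 1.13 m

V₁ = q/y₁ = 1.11/0.171 = 6.49 m/s. Fr₁ = V₁/√(g·y₁) = 6.49/√(9.81×0.171) = 5.01.
By Bélanger, y₂/y₁ = ½[√(1 + 8Fr₁²) − 1] = ½[√201.9 − 1] = 6.61.
y₂ = 6.61 × 0.171 = 1.13 m.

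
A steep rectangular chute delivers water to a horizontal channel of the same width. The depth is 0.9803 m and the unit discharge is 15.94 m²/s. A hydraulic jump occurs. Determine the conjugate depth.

V₁ = q/y₁ = 15.94/0.9803 = 16.26 m/s. Fr₁ = V₁/√(g·y₁) = 16.26/√(9.81×0.9803) = 5.243.
Bélanger equation: y₂/y₁ = ½[√(1 + 8Fr₁²) − 1] = ½[√220.95 − 1] = 6.932.
y₂ = 6.932 × 0.9803 = 6.796 m.

y₂ = 6.796 m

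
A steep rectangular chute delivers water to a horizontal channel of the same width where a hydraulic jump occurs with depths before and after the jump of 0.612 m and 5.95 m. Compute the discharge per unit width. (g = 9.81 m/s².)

For a rectangular channel the momentum equation gives q² = ½·g·y₁·y₂·(y₁ + y₂) = ½×9.81×0.612×5.95×6.56 = 117.
q = √117 = 10.8 m²/s.

q = 10.8 m²/s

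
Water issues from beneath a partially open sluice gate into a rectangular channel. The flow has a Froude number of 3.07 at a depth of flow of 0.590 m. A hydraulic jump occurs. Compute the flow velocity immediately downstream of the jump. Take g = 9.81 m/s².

V₂ = 1.91 m/s

Fr₁ = 3.07 (given).
Bélanger equation: y₂/y₁ = ½[√(1 + 8Fr₁²) − 1] = ½[√76.40 − 1] = 3.87.
y₂ = 3.87 × 0.590 = 2.28 m.
V₁ = Fr₁·√(g·y₁) = 3.07×√(9.81×0.590) = 7.39 m/s; q = V₁·y₁ = 4.36 m²/s.
V₂ = q/y₂ = 4.36/2.28 = 1.91 m/s.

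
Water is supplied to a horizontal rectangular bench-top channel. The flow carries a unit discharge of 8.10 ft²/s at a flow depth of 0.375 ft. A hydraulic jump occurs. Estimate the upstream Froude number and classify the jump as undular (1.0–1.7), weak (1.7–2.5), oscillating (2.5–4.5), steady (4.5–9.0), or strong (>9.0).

Fr₁ = 6.22; steady jump

V₁ = q/y₁ = 8.10/0.375 = 21.6 ft/s. Fr₁ = V₁/√(g·y₁) = 21.6/√(32.2×0.375) = 6.22.
Fr₁ = 6.22 lies in the steady range.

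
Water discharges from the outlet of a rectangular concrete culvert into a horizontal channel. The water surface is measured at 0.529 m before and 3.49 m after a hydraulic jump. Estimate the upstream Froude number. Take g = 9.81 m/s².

For a rectangular channel the momentum equation gives q² = ½·g·y₁·y₂·(y₁ + y₂) = ½×9.81×0.529×3.49×4.02 = 36.4.
q = √36.4 = 6.03 m²/s.
V₁ = q/y₁ = 11.4 m/s; Fr₁ = V₁/√(g·y₁) = 5.01.

Fr₁ = 5.01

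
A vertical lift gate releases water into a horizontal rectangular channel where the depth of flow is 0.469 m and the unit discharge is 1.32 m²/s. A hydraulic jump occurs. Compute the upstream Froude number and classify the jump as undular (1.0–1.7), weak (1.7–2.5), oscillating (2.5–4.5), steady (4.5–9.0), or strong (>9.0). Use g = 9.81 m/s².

V₁ = q/y₁ = 1.32/0.469 = 2.81 m/s. Fr₁ = V₁/√(g·y₁) = 2.81/√(9.81×0.469) = 1.31.
Fr₁ = 1.31 lies in the undular range.

Fr₁ = 1.31; undular jump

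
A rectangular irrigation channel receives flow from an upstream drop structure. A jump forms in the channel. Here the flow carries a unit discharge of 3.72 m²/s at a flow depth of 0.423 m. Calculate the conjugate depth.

y₂ = 2.38 m

V₁ = q/y₁ = 3.72/0.423 = 8.79 m/s. Fr₁ = V₁/√(g·y₁) = 8.79/√(9.81×0.423) = 4.32.
Sequent-depth ratio: y₂/y₁ = ½[√(1 + 8Fr₁²) − 1] = ½[√150.1 − 1] = 5.63.
y₂ = 5.63 × 0.423 = 2.38 m.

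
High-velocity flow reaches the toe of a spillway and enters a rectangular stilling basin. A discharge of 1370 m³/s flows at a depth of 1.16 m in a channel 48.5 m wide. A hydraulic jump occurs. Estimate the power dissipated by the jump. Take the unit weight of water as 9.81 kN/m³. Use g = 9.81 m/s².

q = Q/b = 1370/48.5 = 28.2 m²/s; V₁ = q/y₁ = 24.4 m/s. Fr₁ = V₁/√(g·y₁) = 7.22.
Bélanger equation: y₂/y₁ = ½[√(1 + 8Fr₁²) − 1] = ½[√417.9 − 1] = 9.72.
y₂ = 9.72 × 1.16 = 11.3 m.
V₂ = q/y₂ = 28.2/11.3 = 2.51 m/s. E₁ = y₁ + V₁²/2g = 31.4 m; E₂ = y₂ + V₂²/2g = 11.6 m. ΔE = E₁ − E₂ = 19.8 m.
P = γ·Q·ΔE = 9.81 × 1370 × 19.8 = 265934 kW.

P = 265934 kW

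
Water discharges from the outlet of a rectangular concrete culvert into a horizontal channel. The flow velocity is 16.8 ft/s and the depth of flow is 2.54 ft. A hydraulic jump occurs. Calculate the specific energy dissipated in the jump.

Fr₁ = V₁/√(g·y₁) = 16.8/√(32.2×2.54) = 1.86.
Conjugate-depth relation: y₂/y₁ = ½[√(1 + 8Fr₁²) − 1] = ½[√28.61 − 1] = 2.17.
y₂ = 2.17 × 2.54 = 5.52 ft.
Head loss: ΔE = (y₂ − y₁)³/(4y₁y₂) = (5.52 − 2.54)³/(4×2.54×5.52) = 26.5/56.1 = 0.473 ft.

ΔE = 0.473 ft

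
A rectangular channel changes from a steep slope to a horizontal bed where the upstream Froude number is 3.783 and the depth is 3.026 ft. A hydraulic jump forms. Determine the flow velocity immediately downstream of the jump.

V₂ = 7.663 ft/s

Fr₁ = 3.783 (given).
Sequent-depth ratio: y₂/y₁ = ½[√(1 + 8Fr₁²) − 1] = ½[√115.49 − 1] = 4.873.
y₂ = 4.873 × 3.026 = 14.75 ft.
V₁ = Fr₁·√(g·y₁) = 3.783×√(32.2×3.026) = 37.34 ft/s; q = V₁·y₁ = 113.0 ft²/s.
V₂ = q/y₂ = 113.0/14.75 = 7.663 ft/s.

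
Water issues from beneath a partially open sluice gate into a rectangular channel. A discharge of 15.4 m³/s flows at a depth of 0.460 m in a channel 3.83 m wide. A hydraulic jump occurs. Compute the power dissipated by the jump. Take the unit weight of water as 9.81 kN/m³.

q = Q/b = 15.4/3.83 = 4.02 m²/s; V₁ = q/y₁ = 8.74 m/s. Fr₁ = V₁/√(g·y₁) = 4.11.
From the momentum equation for a rectangular channel, y₂/y₁ = ½[√(1 + 8Fr₁²) − 1] = ½[√136.5 − 1] = 5.34.
y₂ = 5.34 × 0.460 = 2.46 m.
Head loss: ΔE = (y₂ − y₁)³/(4y₁y₂) = (2.46 − 0.460)³/(4×0.460×2.46) = 7.96/4.52 = 1.76 m.
P = γ·Q·ΔE = 9.81 × 15.4 × 1.76 = 266 kW.

P = 266 kW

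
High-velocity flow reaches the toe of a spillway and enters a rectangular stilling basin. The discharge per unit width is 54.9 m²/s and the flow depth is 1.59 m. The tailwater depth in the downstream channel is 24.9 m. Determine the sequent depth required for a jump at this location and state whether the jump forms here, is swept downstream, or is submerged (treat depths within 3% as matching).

V₁ = q/y₁ = 54.9/1.59 = 34.5 m/s. Fr₁ = V₁/√(g·y₁) = 34.5/√(9.81×1.59) = 8.74.
Bélanger equation: y₂/y₁ = ½[√(1 + 8Fr₁²) − 1] = ½[√612.5 − 1] = 11.9.
y₂ = 11.9 × 1.59 = 18.9 m.
Tailwater y_tw = 24.9 m: y_tw > y₂, so the jump is submerged.

y₂ = 18.9 m; the jump is submerged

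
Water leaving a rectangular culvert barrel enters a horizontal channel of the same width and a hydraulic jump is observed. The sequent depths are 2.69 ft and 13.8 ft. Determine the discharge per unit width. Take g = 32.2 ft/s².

For a rectangular channel the momentum equation gives q² = ½·g·y₁·y₂·(y₁ + y₂) = ½×32.2×2.69×13.8×16.5 = 9855.
q = √9855 = 99.3 ft²/s.

q = 99.3 ft²/s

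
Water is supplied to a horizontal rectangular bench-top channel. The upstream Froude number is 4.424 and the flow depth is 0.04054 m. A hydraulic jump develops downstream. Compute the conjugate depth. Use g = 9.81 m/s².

y₂ = 0.2342 m

Fr₁ = 4.424 (given).
Conjugate-depth relation: y₂/y₁ = ½[√(1 + 8Fr₁²) − 1] = ½[√157.57 − 1] = 5.776.
y₂ = 5.776 × 0.04054 = 0.2342 m.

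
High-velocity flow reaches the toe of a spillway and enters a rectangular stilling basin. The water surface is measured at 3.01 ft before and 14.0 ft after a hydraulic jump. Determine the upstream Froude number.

For a rectangular channel the momentum equation gives q² = ½·g·y₁·y₂·(y₁ + y₂) = ½×32.2×3.01×14.0×17.0 = 11541.
q = √11541 = 107 ft²/s.
V₁ = q/y₁ = 35.7 ft/s; Fr₁ = V₁/√(g·y₁) = 3.63.

Fr₁ = 3.63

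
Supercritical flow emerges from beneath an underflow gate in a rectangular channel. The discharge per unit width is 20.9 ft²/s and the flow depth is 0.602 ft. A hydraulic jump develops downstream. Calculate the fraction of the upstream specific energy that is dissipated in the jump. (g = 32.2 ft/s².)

ΔE/E₁ = 0.659 (65.9%)

V₁ = q/y₁ = 20.9/0.602 = 34.7 ft/s. Fr₁ = V₁/√(g·y₁) = 34.7/√(32.2×0.602) = 7.89.
Conjugate-depth relation: y₂/y₁ = ½[√(1 + 8Fr₁²) − 1] = ½[√498.4 − 1] = 10.7.
y₂ = 10.7 × 0.602 = 6.42 ft.
E₁ = y₁ + V₁²/2g = 19.3 ft. ΔE = (y₂ − y₁)³/(4y₁y₂) = 12.7 ft. ΔE/E₁ = 12.7/19.3 = 0.659.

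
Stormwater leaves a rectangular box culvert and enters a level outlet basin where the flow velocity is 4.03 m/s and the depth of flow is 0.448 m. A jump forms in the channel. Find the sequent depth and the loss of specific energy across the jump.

Fr₁ = V₁/√(g·y₁) = 4.03/√(9.81×0.448) = 1.92.
Bélanger equation: y₂/y₁ = ½[√(1 + 8Fr₁²) − 1] = ½[√30.56 − 1] = 2.26.
y₂ = 2.26 × 0.448 = 1.01 m.
q = V₁·y₁ = 4.03 × 0.448 = 1.81 m²/s. V₂ = q/y₂ = 1.81/1.01 = 1.78 m/s. E₁ = y₁ + V₁²/2g = 1.28 m; E₂ = y₂ + V₂²/2g = 1.18 m. ΔE = E₁ − E₂ = 0.0999 m.

y₂ = 1.01 m; ΔE = 0.0999 m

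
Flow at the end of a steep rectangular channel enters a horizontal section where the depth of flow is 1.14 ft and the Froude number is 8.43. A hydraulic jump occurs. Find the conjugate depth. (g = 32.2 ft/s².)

y₂ = 13.0 ft

Fr₁ = 8.43 (given).
From the momentum equation for a rectangular channel, y₂/y₁ = ½[√(1 + 8Fr₁²) − 1] = ½[√569.5 − 1] = 11.4.
y₂ = 11.4 × 1.14 = 13.0 ft.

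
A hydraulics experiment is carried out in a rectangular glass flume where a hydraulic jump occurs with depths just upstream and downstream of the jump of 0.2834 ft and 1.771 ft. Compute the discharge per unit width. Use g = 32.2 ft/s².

For a rectangular channel the momentum equation gives q² = ½·g·y₁·y₂·(y₁ + y₂) = ½×32.2×0.2834×1.771×2.054 = 16.60.
q = √16.60 = 4.074 ft²/s.

q = 4.074 ft²/s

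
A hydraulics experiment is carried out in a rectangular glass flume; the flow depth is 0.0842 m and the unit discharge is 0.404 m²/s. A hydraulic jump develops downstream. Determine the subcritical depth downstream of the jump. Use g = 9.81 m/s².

V₁ = q/y₁ = 0.404/0.0842 = 4.80 m/s. Fr₁ = V₁/√(g·y₁) = 4.80/√(9.81×0.0842) = 5.28.
From the momentum equation for a rectangular channel, y₂/y₁ = ½[√(1 + 8Fr₁²) − 1] = ½[√224.0 − 1] = 6.98.
y₂ = 6.98 × 0.0842 = 0.588 m.

y₂ = 0.588 m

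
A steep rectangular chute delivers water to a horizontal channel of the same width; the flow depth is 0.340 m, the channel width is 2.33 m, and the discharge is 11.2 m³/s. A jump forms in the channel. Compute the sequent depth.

y₂ = 3.56 m

q = Q/b = 11.2/2.33 = 4.81 m²/s; V₁ = q/y₁ = 14.1 m/s. Fr₁ = V₁/√(g·y₁) = 7.74.
Bélanger equation: y₂/y₁ = ½[√(1 + 8Fr₁²) − 1] = ½[√480.4 − 1] = 10.5.
y₂ = 10.5 × 0.340 = 3.56 m.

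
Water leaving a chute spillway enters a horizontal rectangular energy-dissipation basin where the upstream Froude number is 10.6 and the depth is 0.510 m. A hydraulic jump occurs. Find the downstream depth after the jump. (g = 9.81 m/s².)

Fr₁ = 10.6 (given).
Bélanger equation: y₂/y₁ = ½[√(1 + 8Fr₁²) − 1] = ½[√899.9 − 1] = 14.5.
y₂ = 14.5 × 0.510 = 7.39 m.

y₂ = 7.39 m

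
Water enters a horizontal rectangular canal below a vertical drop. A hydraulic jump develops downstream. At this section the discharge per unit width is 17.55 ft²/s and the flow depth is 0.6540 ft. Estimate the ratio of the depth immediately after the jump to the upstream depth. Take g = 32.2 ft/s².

V₁ = q/y₁ = 17.55/0.6540 = 26.83 ft/s. Fr₁ = V₁/√(g·y₁) = 26.83/√(32.2×0.6540) = 5.848.
Conjugate-depth relation: y₂/y₁ = ½[√(1 + 8Fr₁²) − 1] = ½[√274.56 − 1] = 7.785.

y₂/y₁ = 7.785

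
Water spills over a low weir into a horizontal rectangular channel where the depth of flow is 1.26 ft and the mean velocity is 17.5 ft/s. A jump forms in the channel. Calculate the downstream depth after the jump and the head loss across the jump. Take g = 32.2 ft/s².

y₂ = 4.31 ft; ΔE = 1.30 ft

Fr₁ = V₁/√(g·y₁) = 17.5/√(32.2×1.26) = 2.75.
By Bélanger, y₂/y₁ = ½[√(1 + 8Fr₁²) − 1] = ½[√61.39 − 1] = 3.42.
y₂ = 3.42 × 1.26 = 4.31 ft.
Head loss: ΔE = (y₂ − y₁)³/(4y₁y₂) = (4.31 − 1.26)³/(4×1.26×4.31) = 28.3/21.7 = 1.30 ft.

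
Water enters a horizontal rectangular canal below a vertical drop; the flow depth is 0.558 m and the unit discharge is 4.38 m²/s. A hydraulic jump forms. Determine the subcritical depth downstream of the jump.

y₂ = 2.38 m

V₁ = q/y₁ = 4.38/0.558 = 7.85 m/s. Fr₁ = V₁/√(g·y₁) = 7.85/√(9.81×0.558) = 3.35.
Conjugate-depth relation: y₂/y₁ = ½[√(1 + 8Fr₁²) − 1] = ½[√91.05 − 1] = 4.27.
y₂ = 4.27 × 0.558 = 2.38 m.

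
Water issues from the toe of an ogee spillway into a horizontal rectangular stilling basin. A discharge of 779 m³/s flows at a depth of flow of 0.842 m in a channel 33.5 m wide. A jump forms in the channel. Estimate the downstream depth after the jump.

q = Q/b = 779/33.5 = 23.3 m²/s; V₁ = q/y₁ = 27.6 m/s. Fr₁ = V₁/√(g·y₁) = 9.61.
By Bélanger, y₂/y₁ = ½[√(1 + 8Fr₁²) − 1] = ½[√739.7 − 1] = 13.1.
y₂ = 13.1 × 0.842 = 11.0 m.

y₂ = 11.0 m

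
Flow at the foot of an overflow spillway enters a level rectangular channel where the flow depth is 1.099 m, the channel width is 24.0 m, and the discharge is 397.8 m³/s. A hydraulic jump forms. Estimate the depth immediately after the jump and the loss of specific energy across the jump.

q = Q/b = 397.8/24.0 = 16.57 m²/s; V₁ = q/y₁ = 15.08 m/s. Fr₁ = V₁/√(g·y₁) = 4.593.
Conjugate-depth relation: y₂/y₁ = ½[√(1 + 8Fr₁²) − 1] = ½[√169.79 − 1] = 6.015.
y₂ = 6.015 × 1.099 = 6.611 m.
V₂ = q/y₂ = 16.57/6.611 = 2.507 m/s. E₁ = y₁ + V₁²/2g = 12.69 m; E₂ = y₂ + V₂²/2g = 6.931 m. ΔE = E₁ − E₂ = 5.761 m.

y₂ = 6.611 m; ΔE = 5.761 m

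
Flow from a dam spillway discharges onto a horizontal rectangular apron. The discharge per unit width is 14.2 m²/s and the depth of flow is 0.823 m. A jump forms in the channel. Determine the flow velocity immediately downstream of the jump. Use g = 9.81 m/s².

V₂ = 2.13 m/s

V₁ = q/y₁ = 14.2/0.823 = 17.3 m/s. Fr₁ = V₁/√(g·y₁) = 17.3/√(9.81×0.823) = 6.07.
From the momentum equation for a rectangular channel, y₂/y₁ = ½[√(1 + 8Fr₁²) − 1] = ½[√296.0 − 1] = 8.10.
y₂ = 8.10 × 0.823 = 6.67 m.
V₂ = q/y₂ = 14.2/6.67 = 2.13 m/s.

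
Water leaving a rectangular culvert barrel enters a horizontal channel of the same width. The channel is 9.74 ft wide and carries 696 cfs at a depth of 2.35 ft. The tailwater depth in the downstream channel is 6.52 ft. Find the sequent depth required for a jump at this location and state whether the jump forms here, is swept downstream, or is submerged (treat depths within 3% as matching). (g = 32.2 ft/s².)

y₂ = 10.5 ft; the jump is swept downstream

q = Q/b = 696/9.74 = 71.5 ft²/s; V₁ = q/y₁ = 30.4 ft/s. Fr₁ = V₁/√(g·y₁) = 3.50.
Conjugate-depth relation: y₂/y₁ = ½[√(1 + 8Fr₁²) − 1] = ½[√98.75 − 1] = 4.47.
y₂ = 4.47 × 2.35 = 10.5 ft.
Tailwater y_tw = 6.52 ft: y_tw < y₂, so the jump is swept downstream.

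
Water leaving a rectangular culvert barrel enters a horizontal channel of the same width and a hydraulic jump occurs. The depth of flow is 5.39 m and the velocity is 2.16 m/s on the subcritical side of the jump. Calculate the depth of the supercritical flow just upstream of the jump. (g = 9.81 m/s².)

Fr₂ = V₂/√(g·y₂) = 2.16/√(9.81×5.39) = 0.297.
From the momentum equation (using Fr₂), y₁/y₂ = ½[√(1 + 8Fr₂²) − 1] = ½[√1.706 − 1] = 0.153.
y₁ = 0.153 × 5.39 = 0.825 m.

y₁ = 0.825 m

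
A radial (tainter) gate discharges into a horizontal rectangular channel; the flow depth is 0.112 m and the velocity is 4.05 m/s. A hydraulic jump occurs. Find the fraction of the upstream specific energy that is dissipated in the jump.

Fr₁ = V₁/√(g·y₁) = 4.05/√(9.81×0.112) = 3.86.
Sequent-depth ratio: y₂/y₁ = ½[√(1 + 8Fr₁²) − 1] = ½[√120.4 − 1] = 4.99.
y₂ = 4.99 × 0.112 = 0.559 m.
E₁ = y₁ + V₁²/2g = 0.948 m. ΔE = (y₂ − y₁)³/(4y₁y₂) = 0.356 m. ΔE/E₁ = 0.356/0.948 = 0.375.

ΔE/E₁ = 0.375 (37.5%)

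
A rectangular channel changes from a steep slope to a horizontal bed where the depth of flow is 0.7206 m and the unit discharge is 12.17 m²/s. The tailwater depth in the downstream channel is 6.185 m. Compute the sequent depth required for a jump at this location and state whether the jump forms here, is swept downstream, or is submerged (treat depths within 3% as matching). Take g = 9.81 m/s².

V₁ = q/y₁ = 12.17/0.7206 = 16.89 m/s. Fr₁ = V₁/√(g·y₁) = 16.89/√(9.81×0.7206) = 6.352.
From the momentum equation for a rectangular channel, y₂/y₁ = ½[√(1 + 8Fr₁²) − 1] = ½[√323.79 − 1] = 8.497.
y₂ = 8.497 × 0.7206 = 6.123 m.
Tailwater y_tw = 6.185 m: y_tw ≈ y₂, so the jump forms here.

y₂ = 6.123 m; the jump forms here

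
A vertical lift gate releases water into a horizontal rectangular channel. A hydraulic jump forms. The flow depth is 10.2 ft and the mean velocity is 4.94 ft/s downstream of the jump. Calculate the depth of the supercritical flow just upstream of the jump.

Fr₂ = V₂/√(g·y₂) = 4.94/√(32.2×10.2) = 0.273.
From the momentum equation (using Fr₂), y₁/y₂ = ½[√(1 + 8Fr₂²) − 1] = ½[√1.594 − 1] = 0.131.
y₁ = 0.131 × 10.2 = 1.34 ft.

y₁ = 1.34 ft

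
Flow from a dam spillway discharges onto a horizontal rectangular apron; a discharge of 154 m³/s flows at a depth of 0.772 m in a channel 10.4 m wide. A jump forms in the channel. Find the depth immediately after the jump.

y₂ = 7.23 m

q = Q/b = 154/10.4 = 14.8 m²/s; V₁ = q/y₁ = 19.2 m/s. Fr₁ = V₁/√(g·y₁) = 6.97.
From the momentum equation for a rectangular channel, y₂/y₁ = ½[√(1 + 8Fr₁²) − 1] = ½[√389.6 − 1] = 9.37.
y₂ = 9.37 × 0.772 = 7.23 m.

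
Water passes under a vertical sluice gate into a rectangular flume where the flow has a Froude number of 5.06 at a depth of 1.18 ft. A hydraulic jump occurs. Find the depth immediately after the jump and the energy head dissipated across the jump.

Fr₁ = 5.06 (given).
From the momentum equation for a rectangular channel, y₂/y₁ = ½[√(1 + 8Fr₁²) − 1] = ½[√205.8 − 1] = 6.67.
y₂ = 6.67 × 1.18 = 7.87 ft.
Head loss: ΔE = (y₂ − y₁)³/(4y₁y₂) = (7.87 − 1.18)³/(4×1.18×7.87) = 300/37.2 = 8.07 ft.

y₂ = 7.87 ft; ΔE = 8.07 ft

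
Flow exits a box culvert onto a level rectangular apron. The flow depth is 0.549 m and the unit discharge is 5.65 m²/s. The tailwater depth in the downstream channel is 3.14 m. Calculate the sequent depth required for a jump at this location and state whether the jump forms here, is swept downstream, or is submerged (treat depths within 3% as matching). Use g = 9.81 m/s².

y₂ = 3.18 m; the jump forms here

V₁ = q/y₁ = 5.65/0.549 = 10.3 m/s. Fr₁ = V₁/√(g·y₁) = 10.3/√(9.81×0.549) = 4.43.
Bélanger equation: y₂/y₁ = ½[√(1 + 8Fr₁²) − 1] = ½[√158.3 − 1] = 5.79.
y₂ = 5.79 × 0.549 = 3.18 m.
Tailwater y_tw = 3.14 m: y_tw ≈ y₂, so the jump forms here.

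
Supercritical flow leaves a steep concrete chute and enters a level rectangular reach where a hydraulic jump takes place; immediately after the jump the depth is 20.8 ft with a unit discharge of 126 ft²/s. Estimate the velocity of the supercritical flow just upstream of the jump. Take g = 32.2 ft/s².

V₂ = q/y₂ = 126/20.8 = 6.06 ft/s; Fr₂ = V₂/√(g·y₂) = 0.234.
Applying the sequent-depth relation in reverse, y₁/y₂ = ½[√(1 + 8Fr₂²) − 1] = ½[√1.438 − 1] = 0.0996.
y₁ = 0.0996 × 20.8 = 2.07 ft.
V₁ = q/y₁ = 126/2.07 = 60.8 ft/s.

V₁ = 60.8 ft/s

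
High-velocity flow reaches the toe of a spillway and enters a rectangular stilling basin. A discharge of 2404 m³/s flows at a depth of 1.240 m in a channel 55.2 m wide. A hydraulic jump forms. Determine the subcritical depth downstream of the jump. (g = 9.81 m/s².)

q = Q/b = 2404/55.2 = 43.55 m²/s; V₁ = q/y₁ = 35.12 m/s. Fr₁ = V₁/√(g·y₁) = 10.07.
By Bélanger, y₂/y₁ = ½[√(1 + 8Fr₁²) − 1] = ½[√812.24 − 1] = 13.75.
y₂ = 13.75 × 1.240 = 17.05 m.

y₂ = 17.05 m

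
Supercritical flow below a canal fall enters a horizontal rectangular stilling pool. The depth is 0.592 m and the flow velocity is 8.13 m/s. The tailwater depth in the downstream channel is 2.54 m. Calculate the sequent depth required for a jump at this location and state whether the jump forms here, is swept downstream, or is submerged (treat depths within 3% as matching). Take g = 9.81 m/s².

Fr₁ = V₁/√(g·y₁) = 8.13/√(9.81×0.592) = 3.37.
From the momentum equation for a rectangular channel, y₂/y₁ = ½[√(1 + 8Fr₁²) − 1] = ½[√92.05 − 1] = 4.30.
y₂ = 4.30 × 0.592 = 2.54 m.
Tailwater y_tw = 2.54 m: y_tw ≈ y₂, so the jump forms here.

y₂ = 2.54 m; the jump forms here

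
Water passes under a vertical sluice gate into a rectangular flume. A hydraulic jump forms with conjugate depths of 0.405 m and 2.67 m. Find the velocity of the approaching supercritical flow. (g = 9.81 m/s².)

For a rectangular channel the momentum equation gives q² = ½·g·y₁·y₂·(y₁ + y₂) = ½×9.81×0.405×2.67×3.08 = 16.3.
q = √16.3 = 4.04 m²/s.
V₁ = q/y₁ = 4.04/0.405 = 9.97 m/s.

V₁ = 9.97 m/s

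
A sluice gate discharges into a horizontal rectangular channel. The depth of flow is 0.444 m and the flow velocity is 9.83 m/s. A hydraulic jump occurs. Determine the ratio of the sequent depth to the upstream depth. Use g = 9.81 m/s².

Fr₁ = V₁/√(g·y₁) = 9.83/√(9.81×0.444) = 4.71.
By Bélanger, y₂/y₁ = ½[√(1 + 8Fr₁²) − 1] = ½[√178.5 − 1] = 6.18.

y₂/y₁ = 6.18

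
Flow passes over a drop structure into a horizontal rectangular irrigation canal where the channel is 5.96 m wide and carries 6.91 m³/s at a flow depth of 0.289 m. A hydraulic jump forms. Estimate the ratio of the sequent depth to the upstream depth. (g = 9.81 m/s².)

y₂/y₁ = 2.91

q = Q/b = 6.91/5.96 = 1.16 m²/s; V₁ = q/y₁ = 4.01 m/s. Fr₁ = V₁/√(g·y₁) = 2.38.
From the momentum equation for a rectangular channel, y₂/y₁ = ½[√(1 + 8Fr₁²) − 1] = ½[√46.41 − 1] = 2.91.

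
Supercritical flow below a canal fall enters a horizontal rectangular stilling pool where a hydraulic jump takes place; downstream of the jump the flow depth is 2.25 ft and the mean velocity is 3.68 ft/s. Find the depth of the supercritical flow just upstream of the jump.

y₁ = 0.652 ft

Fr₂ = V₂/√(g·y₂) = 3.68/√(32.2×2.25) = 0.432.
The Bélanger relation is symmetric: y₁/y₂ = ½[√(1 + 8Fr₂²) − 1] = ½[√2.495 − 1] = 0.290.
y₁ = 0.290 × 2.25 = 0.652 ft.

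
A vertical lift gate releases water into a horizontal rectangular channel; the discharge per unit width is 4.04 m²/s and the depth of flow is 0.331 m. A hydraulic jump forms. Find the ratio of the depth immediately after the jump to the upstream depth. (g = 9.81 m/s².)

V₁ = q/y₁ = 4.04/0.331 = 12.2 m/s. Fr₁ = V₁/√(g·y₁) = 12.2/√(9.81×0.331) = 6.77.
Conjugate-depth relation: y₂/y₁ = ½[√(1 + 8Fr₁²) − 1] = ½[√368.0 − 1] = 9.09.

y₂/y₁ = 9.09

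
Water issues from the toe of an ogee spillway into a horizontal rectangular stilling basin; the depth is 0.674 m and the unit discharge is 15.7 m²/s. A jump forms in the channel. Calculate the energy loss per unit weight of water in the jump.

V₁ = q/y₁ = 15.7/0.674 = 23.3 m/s. Fr₁ = V₁/√(g·y₁) = 23.3/√(9.81×0.674) = 9.06.
Bélanger equation: y₂/y₁ = ½[√(1 + 8Fr₁²) − 1] = ½[√657.5 − 1] = 12.3.
y₂ = 12.3 × 0.674 = 8.30 m.
V₂ = q/y₂ = 15.7/8.30 = 1.89 m/s. E₁ = y₁ + V₁²/2g = 28.3 m; E₂ = y₂ + V₂²/2g = 8.49 m. ΔE = E₁ − E₂ = 19.8 m.

ΔE = 19.8 m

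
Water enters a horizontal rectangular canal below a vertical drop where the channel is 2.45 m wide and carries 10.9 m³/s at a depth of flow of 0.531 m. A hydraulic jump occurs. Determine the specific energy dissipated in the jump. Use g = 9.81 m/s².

ΔE = 1.44 m

q = Q/b = 10.9/2.45 = 4.45 m²/s; V₁ = q/y₁ = 8.38 m/s. Fr₁ = V₁/√(g·y₁) = 3.67.
From the momentum equation for a rectangular channel, y₂/y₁ = ½[√(1 + 8Fr₁²) − 1] = ½[√108.8 − 1] = 4.72.
y₂ = 4.72 × 0.531 = 2.50 m.
V₂ = q/y₂ = 4.45/2.50 = 1.78 m/s. E₁ = y₁ + V₁²/2g = 4.11 m; E₂ = y₂ + V₂²/2g = 2.66 m. ΔE = E₁ − E₂ = 1.44 m.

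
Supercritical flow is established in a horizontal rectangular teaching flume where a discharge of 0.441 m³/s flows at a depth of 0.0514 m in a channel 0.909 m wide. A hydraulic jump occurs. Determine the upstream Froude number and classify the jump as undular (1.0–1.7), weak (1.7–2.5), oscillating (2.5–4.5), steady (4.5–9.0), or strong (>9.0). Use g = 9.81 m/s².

q = Q/b = 0.441/0.909 = 0.485 m²/s; V₁ = q/y₁ = 9.44 m/s. Fr₁ = V₁/√(g·y₁) = 13.3.
Fr₁ = 13.3 lies in the strong range.

Fr₁ = 13.3; strong jump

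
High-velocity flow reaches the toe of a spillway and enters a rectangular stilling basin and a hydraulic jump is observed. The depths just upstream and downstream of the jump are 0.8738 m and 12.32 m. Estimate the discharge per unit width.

q = 26.39 m²/s

For a rectangular channel the momentum equation gives q² = ½·g·y₁·y₂·(y₁ + y₂) = ½×9.81×0.8738×12.32×13.19 = 696.7.
q = √696.7 = 26.39 m²/s.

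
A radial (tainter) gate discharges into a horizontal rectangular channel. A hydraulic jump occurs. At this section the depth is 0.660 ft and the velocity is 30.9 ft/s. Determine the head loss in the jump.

Fr₁ = V₁/√(g·y₁) = 30.9/√(32.2×0.660) = 6.70.
By Bélanger, y₂/y₁ = ½[√(1 + 8Fr₁²) − 1] = ½[√360.4 − 1] = 8.99.
y₂ = 8.99 × 0.660 = 5.93 ft.
q = V₁·y₁ = 30.9 × 0.660 = 20.4 ft²/s. V₂ = q/y₂ = 20.4/5.93 = 3.44 ft/s. E₁ = y₁ + V₁²/2g = 15.5 ft; E₂ = y₂ + V₂²/2g = 6.12 ft. ΔE = E₁ − E₂ = 9.37 ft.

ΔE = 9.37 ft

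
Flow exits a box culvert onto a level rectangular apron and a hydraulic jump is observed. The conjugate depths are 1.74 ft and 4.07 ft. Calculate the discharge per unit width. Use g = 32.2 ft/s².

q = 25.7 ft²/s

For a rectangular channel the momentum equation gives q² = ½·g·y₁·y₂·(y₁ + y₂) = ½×32.2×1.74×4.07×5.81 = 662.
q = √662 = 25.7 ft²/s.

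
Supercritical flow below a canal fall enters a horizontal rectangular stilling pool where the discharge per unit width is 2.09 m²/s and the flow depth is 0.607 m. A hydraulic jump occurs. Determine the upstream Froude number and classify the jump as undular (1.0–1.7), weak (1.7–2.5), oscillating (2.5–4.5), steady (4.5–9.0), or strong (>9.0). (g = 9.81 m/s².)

Fr₁ = 1.41; undular jump

V₁ = q/y₁ = 2.09/0.607 = 3.44 m/s. Fr₁ = V₁/√(g·y₁) = 3.44/√(9.81×0.607) = 1.41.
Fr₁ = 1.41 lies in the undular range.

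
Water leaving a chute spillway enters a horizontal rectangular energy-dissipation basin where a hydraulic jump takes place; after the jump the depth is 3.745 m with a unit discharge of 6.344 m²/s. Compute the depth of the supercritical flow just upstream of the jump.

V₂ = q/y₂ = 6.344/3.745 = 1.694 m/s; Fr₂ = V₂/√(g·y₂) = 0.2795.
The Bélanger relation is symmetric: y₁/y₂ = ½[√(1 + 8Fr₂²) − 1] = ½[√1.6249 − 1] = 0.1374.
y₁ = 0.1374 × 3.745 = 0.5144 m.

y₁ = 0.5144 m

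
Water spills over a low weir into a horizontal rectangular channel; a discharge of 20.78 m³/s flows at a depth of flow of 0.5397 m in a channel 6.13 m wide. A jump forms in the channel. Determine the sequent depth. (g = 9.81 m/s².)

q = Q/b = 20.78/6.13 = 3.390 m²/s; V₁ = q/y₁ = 6.281 m/s. Fr₁ = V₁/√(g·y₁) = 2.730.
Conjugate-depth relation: y₂/y₁ = ½[√(1 + 8Fr₁²) − 1] = ½[√60.612 − 1] = 3.393.
y₂ = 3.393 × 0.5397 = 1.831 m.

y₂ = 1.831 m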